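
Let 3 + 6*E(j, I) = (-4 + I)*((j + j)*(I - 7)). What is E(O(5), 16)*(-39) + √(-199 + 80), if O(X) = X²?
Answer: -70161/2 + I*√119 ≈ -35081.0 + 10.909*I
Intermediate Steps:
E(j, I) = -½ + j*(-7 + I)*(-4 + I)/3 (E(j, I) = -½ + ((-4 + I)*((j + j)*(I - 7)))/6 = -½ + ((-4 + I)*((2*j)*(-7 + I)))/6 = -½ + ((-4 + I)*(2*j*(-7 + I)))/6 = -½ + (2*j*(-7 + I)*(-4 + I))/6 = -½ + j*(-7 + I)*(-4 + I)/3)
E(O(5), 16)*(-39) + √(-199 + 80) = (-½ + (28/3)*5² - 11/3*16*5² + (⅓)*5²*16²)*(-39) + √(-199 + 80) = (-½ + (28/3)*25 - 11/3*16*25 + (⅓)*25*256)*(-39) + √(-119) = (-½ + 700/3 - 4400/3 + 6400/3)*(-39) + I*√119 = (1799/2)*(-39) + I*√119 = -70161/2 + I*√119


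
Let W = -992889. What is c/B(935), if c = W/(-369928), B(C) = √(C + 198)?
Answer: 992889*√1133/419128424 ≈ 0.079739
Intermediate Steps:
B(C) = √(198 + C)
c = 992889/369928 (c = -992889/(-369928) = -992889*(-1/369928) = 992889/369928 ≈ 2.6840)
c/B(935) = 992889/(369928*(√(198 + 935))) = 992889/(369928*(√1133)) = 992889*(√1133/1133)/369928 = 992889*√1133/419128424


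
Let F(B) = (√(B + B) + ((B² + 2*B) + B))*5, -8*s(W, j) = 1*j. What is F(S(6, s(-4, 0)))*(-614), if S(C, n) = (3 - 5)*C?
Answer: -331560 - 6140*I*√6 ≈ -3.3156e+5 - 15040.0*I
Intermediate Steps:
s(W, j) = -j/8
S(C, n) = -2*C
F(B) = 5*B² + 15*B + 5*√2*√B (F(B) = (√(2*B) + (B² + 3*B))*5 = (√2*√B + (B² + 3*B))*5 = (B² + 3*B + √2*√B)*5 = 5*B² + 15*B + 5*√2*√B)
F(S(6, s(-4, 0)))*(-614) = (5*(-2*6)² + 15*(-2*6) + 5*√2*√(-2*6))*(-614) = (5*(-12)² + 15*(-12) + 5*√2*√(-12))*(-614) = (5*144 - 180 + 5*√2*(2*I*√3))*(-614) = (720 - 180 + 10*I*√6)*(-614) = (540 + 10*I*√6)*(-614) = -331560 - 6140*I*√6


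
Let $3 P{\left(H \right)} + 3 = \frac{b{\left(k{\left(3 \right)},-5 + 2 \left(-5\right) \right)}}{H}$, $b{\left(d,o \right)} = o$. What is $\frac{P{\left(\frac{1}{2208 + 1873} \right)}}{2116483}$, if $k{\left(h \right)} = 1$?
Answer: $- \frac{20406}{2116483} \approx -0.0096415$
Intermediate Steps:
$P{\left(H \right)} = -1 - \frac{5}{H}$ ($P{\left(H \right)} = -1 + \frac{\left(-5 + 2 \left(-5\right)\right) \frac{1}{H}}{3} = -1 + \frac{\left(-5 - 10\right) \frac{1}{H}}{3} = -1 + \frac{\left(-15\right) \frac{1}{H}}{3} = -1 - \frac{5}{H}$)
$\frac{P{\left(\frac{1}{2208 + 1873} \right)}}{2116483} = \frac{\frac{1}{\frac{1}{2208 + 1873}} \left(-5 - \frac{1}{2208 + 1873}\right)}{2116483} = \frac{-5 - \frac{1}{4081}}{\frac{1}{4081}} \cdot \frac{1}{2116483} = \frac{1}{\frac{1}{4081}} \left(-5 - \frac{1}{4081}\right) \frac{1}{2116483} = 4081 \left(-5 - \frac{1}{4081}\right) \frac{1}{2116483} = 4081 \left(- \frac{20406}{4081}\right) \frac{1}{2116483} = \left(-20406\right) \frac{1}{2116483} = - \frac{20406}{2116483}$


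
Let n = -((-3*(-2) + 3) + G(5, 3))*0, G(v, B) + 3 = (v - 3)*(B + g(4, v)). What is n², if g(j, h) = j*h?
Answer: 0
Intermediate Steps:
g(j, h) = h*j
G(v, B) = -3 + (-3 + v)*(B + 4*v) (G(v, B) = -3 + (v - 3)*(B + v*4) = -3 + (-3 + v)*(B + 4*v))
n = 0 (n = -((-3*(-2) + 3) + (-3 - 12*5 - 3*3 + 4*5² + 3*5))*0 = -((6 + 3) + (-3 - 60 - 9 + 4*25 + 15))*0 = -(9 + (-3 - 60 - 9 + 100 + 15))*0 = -(9 + 43)*0 = -52*0 = -1*0 = 0)
n² = 0² = 0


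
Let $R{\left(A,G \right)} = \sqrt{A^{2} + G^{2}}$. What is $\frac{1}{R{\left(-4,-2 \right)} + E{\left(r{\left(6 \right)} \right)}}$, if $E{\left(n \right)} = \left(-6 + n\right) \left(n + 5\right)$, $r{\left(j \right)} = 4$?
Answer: $- \frac{9}{152} - \frac{\sqrt{5}}{152} \approx -0.073921$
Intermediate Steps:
$E{\left(n \right)} = \left(-6 + n\right) \left(5 + n\right)$
$\frac{1}{R{\left(-4,-2 \right)} + E{\left(r{\left(6 \right)} \right)}} = \frac{1}{\sqrt{\left(-4\right)^{2} + \left(-2\right)^{2}} - \left(34 - 16\right)} = \frac{1}{\sqrt{16 + 4} - 18} = \frac{1}{\sqrt{20} - 18} = \frac{1}{2 \sqrt{5} - 18} = \frac{1}{-18 + 2 \sqrt{5}}$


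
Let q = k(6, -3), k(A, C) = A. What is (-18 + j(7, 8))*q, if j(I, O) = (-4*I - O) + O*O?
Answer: 60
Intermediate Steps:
q = 6
j(I, O) = O² - O - 4*I (j(I, O) = (-O - 4*I) + O² = O² - O - 4*I)
(-18 + j(7, 8))*q = (-18 + (8² - 1*8 - 4*7))*6 = (-18 + (64 - 8 - 28))*6 = (-18 + 28)*6 = 10*6 = 60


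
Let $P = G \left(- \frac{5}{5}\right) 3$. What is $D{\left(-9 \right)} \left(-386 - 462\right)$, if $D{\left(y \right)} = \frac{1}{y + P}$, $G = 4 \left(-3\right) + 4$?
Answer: $- \frac{848}{15} \approx -56.533$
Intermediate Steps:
$G = -8$ ($G = -12 + 4 = -8$)
$P = 24$ ($P = - 8 \left(- \frac{5}{5}\right) 3 = - 8 \left(\left(-5\right) \frac{1}{5}\right) 3 = \left(-8\right) \left(-1\right) 3 = 8 \cdot 3 = 24$)
$D{\left(y \right)} = \frac{1}{24 + y}$ ($D{\left(y \right)} = \frac{1}{y + 24} = \frac{1}{24 + y}$)
$D{\left(-9 \right)} \left(-386 - 462\right) = \frac{-386 - 462}{24 - 9} = \frac{1}{15} \left(-848\right) = - \frac{848}{15}$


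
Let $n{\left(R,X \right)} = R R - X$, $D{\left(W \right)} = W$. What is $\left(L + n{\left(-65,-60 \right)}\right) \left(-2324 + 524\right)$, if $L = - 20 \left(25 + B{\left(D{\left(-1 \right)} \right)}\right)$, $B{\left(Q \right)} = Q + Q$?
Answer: $-6885000$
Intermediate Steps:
$B{\left(Q \right)} = 2 Q$
$L = -460$ ($L = - 20 \left(25 + 2 \left(-1\right)\right) = - 20 \left(25 - 2\right) = \left(-20\right) 23 = -460$)
$n{\left(R,X \right)} = R^{2} - X$
$\left(L + n{\left(-65,-60 \right)}\right) \left(-2324 + 524\right) = \left(-460 - \left(-60 - \left(-65\right)^{2}\right)\right) \left(-2324 + 524\right) = \left(-460 + \left(4225 + 60\right)\right) \left(-1800\right) = \left(-460 + 4285\right) \left(-1800\right) = 3825 \left(-1800\right) = -6885000$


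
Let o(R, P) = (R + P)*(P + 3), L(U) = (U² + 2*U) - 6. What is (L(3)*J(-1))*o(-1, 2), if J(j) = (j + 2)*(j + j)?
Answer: -90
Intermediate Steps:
L(U) = -6 + U² + 2*U
J(j) = 2*j*(2 + j) (J(j) = (2 + j)*(2*j) = 2*j*(2 + j))
o(R, P) = (3 + P)*(P + R) (o(R, P) = (P + R)*(3 + P) = (3 + P)*(P + R))
(L(3)*J(-1))*o(-1, 2) = ((-6 + 3² + 2*3)*(2*(-1)*(2 - 1)))*(2² + 3*2 + 3*(-1) + 2*(-1)) = ((-6 + 9 + 6)*(2*(-1)*1))*(4 + 6 - 3 - 2) = (9*(-2))*5 = -18*5 = -90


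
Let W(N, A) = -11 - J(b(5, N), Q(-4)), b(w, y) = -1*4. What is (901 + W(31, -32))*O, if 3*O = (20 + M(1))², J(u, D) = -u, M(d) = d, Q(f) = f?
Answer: 130242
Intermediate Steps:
b(w, y) = -4
W(N, A) = -15 (W(N, A) = -11 - (-1)*(-4) = -11 - 1*4 = -11 - 4 = -15)
O = 147 (O = (20 + 1)²/3 = (⅓)*21² = (⅓)*441 = 147)
(901 + W(31, -32))*O = (901 - 15)*147 = 886*147 = 130242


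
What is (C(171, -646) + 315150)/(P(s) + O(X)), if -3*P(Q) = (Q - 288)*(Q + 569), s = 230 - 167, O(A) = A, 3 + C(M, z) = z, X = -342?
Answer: 28591/4278 ≈ 6.6833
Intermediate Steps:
C(M, z) = -3 + z
s = 63
P(Q) = -(-288 + Q)*(569 + Q)/3 (P(Q) = -(Q - 288)*(Q + 569)/3 = -(-288 + Q)*(569 + Q)/3)
(C(171, -646) + 315150)/(P(s) + O(X)) = ((-3 - 646) + 315150)/((54624 - 281/3*63 - ⅓*63²) - 342) = (-649 + 315150)/((54624 - 5901 - ⅓*3969) - 342) = 314501/((54624 - 5901 - 1323) - 342) = 314501/(47400 - 342) = 314501/47058 = 314501*(1/47058) = 28591/4278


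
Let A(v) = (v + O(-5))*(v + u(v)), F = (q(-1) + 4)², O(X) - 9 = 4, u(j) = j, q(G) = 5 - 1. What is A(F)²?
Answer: 97140736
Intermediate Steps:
q(G) = 4
O(X) = 13 (O(X) = 9 + 4 = 13)
F = 64 (F = (4 + 4)² = 8² = 64)
A(v) = 2*v*(13 + v) (A(v) = (v + 13)*(v + v) = (13 + v)*(2*v) = 2*v*(13 + v))
A(F)² = (2*64*(13 + 64))² = (2*64*77)² = 9856² = 97140736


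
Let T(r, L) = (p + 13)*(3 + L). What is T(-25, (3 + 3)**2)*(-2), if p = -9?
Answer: -312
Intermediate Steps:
T(r, L) = 12 + 4*L (T(r, L) = (-9 + 13)*(3 + L) = 4*(3 + L) = 12 + 4*L)
T(-25, (3 + 3)**2)*(-2) = (12 + 4*(3 + 3)**2)*(-2) = (12 + 4*6**2)*(-2) = (12 + 4*36)*(-2) = (12 + 144)*(-2) = 156*(-2) = -312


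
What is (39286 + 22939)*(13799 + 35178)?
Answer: 3047593825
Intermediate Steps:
(39286 + 22939)*(13799 + 35178) = 62225*48977 = 3047593825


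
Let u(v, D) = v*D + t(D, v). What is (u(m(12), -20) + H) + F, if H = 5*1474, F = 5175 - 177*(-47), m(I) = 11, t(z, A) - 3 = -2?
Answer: 20645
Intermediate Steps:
t(z, A) = 1 (t(z, A) = 3 - 2 = 1)
u(v, D) = 1 + D*v (u(v, D) = v*D + 1 = D*v + 1 = 1 + D*v)
F = 13494 (F = 5175 + 8319 = 13494)
H = 7370
(u(m(12), -20) + H) + F = ((1 - 20*11) + 7370) + 13494 = ((1 - 220) + 7370) + 13494 = (-219 + 7370) + 13494 = 7151 + 13494 = 20645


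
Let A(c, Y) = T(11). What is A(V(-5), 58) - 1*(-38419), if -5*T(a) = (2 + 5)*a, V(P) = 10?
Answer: 192018/5 ≈ 38404.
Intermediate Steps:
T(a) = -7*a/5 (T(a) = -(2 + 5)*a/5 = -7*a/5)
A(c, Y) = -77/5 (A(c, Y) = -7/5*11 = -77/5)
A(V(-5), 58) - 1*(-38419) = -77/5 - 1*(-38419) = -77/5 + 38419 = 192018/5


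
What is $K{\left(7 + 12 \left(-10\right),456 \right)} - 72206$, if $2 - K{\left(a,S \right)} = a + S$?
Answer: $-72547$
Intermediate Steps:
$K{\left(a,S \right)} = 2 - S - a$ ($K{\left(a,S \right)} = 2 - \left(a + S\right) = 2 - \left(S + a\right) = 2 - S - a$)
$K{\left(7 + 12 \left(-10\right),456 \right)} - 72206 = \left(2 - 456 - \left(7 + 12 \left(-10\right)\right)\right) - 72206 = \left(2 - 456 - \left(7 - 120\right)\right) - 72206 = \left(2 - 456 - -113\right) - 72206 = \left(2 - 456 + 113\right) - 72206 = -341 - 72206 = -72547$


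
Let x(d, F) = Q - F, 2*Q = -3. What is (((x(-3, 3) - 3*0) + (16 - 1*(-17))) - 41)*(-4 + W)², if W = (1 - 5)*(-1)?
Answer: 0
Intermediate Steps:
Q = -3/2 (Q = (½)*(-3) = -3/2 ≈ -1.5000)
W = 4 (W = -4*(-1) = 4)
x(d, F) = -3/2 - F
(((x(-3, 3) - 3*0) + (16 - 1*(-17))) - 41)*(-4 + W)² = ((((-3/2 - 1*3) - 3*0) + (16 - 1*(-17))) - 41)*(-4 + 4)² = ((((-3/2 - 3) + 0) + (16 + 17)) - 41)*0² = (((-9/2 + 0) + 33) - 41)*0 = ((-9/2 + 33) - 41)*0 = (57/2 - 41)*0 = -25/2*0 = 0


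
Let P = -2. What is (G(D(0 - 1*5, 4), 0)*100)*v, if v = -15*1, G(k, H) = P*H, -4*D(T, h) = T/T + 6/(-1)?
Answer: 0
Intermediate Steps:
D(T, h) = 5/4 (D(T, h) = -(T/T + 6/(-1))/4 = -(1 + 6*(-1))/4 = -(1 - 6)/4 = -¼*(-5) = 5/4)
G(k, H) = -2*H
v = -15
(G(D(0 - 1*5, 4), 0)*100)*v = (-2*0*100)*(-15) = (0*100)*(-15) = 0*(-15) = 0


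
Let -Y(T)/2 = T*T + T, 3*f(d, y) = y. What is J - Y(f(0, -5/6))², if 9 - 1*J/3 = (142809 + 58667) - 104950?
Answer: -7598980669/26244 ≈ -2.8955e+5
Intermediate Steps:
f(d, y) = y/3
Y(T) = -2*T - 2*T² (Y(T) = -2*(T*T + T) = -2*(T² + T) = -2*(T + T²) = -2*T - 2*T²)
J = -289551 (J = 27 - 3*((142809 + 58667) - 104950) = 27 - 3*(201476 - 104950) = 27 - 3*96526 = 27 - 289578 = -289551)
J - Y(f(0, -5/6))² = -289551 - (-2*(-5/6)/3*(1 + (-5/6)/3))² = -289551 - (-2*(-5*⅙)/3*(1 + (-5*⅙)/3))² = -289551 - (-2*(⅓)*(-⅚)*(1 + (⅓)*(-⅚)))² = -289551 - (-2*(-5/18)*(1 - 5/18))² = -289551 - (-2*(-5/18)*13/18)² = -289551 - (65/162)² = -289551 - 1*4225/26244 = -289551 - 4225/26244 = -7598980669/26244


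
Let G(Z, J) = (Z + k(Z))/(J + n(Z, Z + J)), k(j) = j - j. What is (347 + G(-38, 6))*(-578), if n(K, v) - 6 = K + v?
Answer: -5827396/29 ≈ -2.0094e+5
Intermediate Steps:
n(K, v) = 6 + K + v (n(K, v) = 6 + (K + v) = 6 + K + v)
k(j) = 0
G(Z, J) = Z/(6 + 2*J + 2*Z) (G(Z, J) = (Z + 0)/(J + (6 + Z + (Z + J))) = Z/(J + (6 + Z + (J + Z))) = Z/(J + (6 + J + 2*Z)) = Z/(6 + 2*J + 2*Z))
(347 + G(-38, 6))*(-578) = (347 + (1/2)*(-38)/(3 + 6 - 38))*(-578) = (347 + (1/2)*(-38)/(-29))*(-578) = (347 + (1/2)*(-38)*(-1/29))*(-578) = (347 + 19/29)*(-578) = (10082/29)*(-578) = -5827396/29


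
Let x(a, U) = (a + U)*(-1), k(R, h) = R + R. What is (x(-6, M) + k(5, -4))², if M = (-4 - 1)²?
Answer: 81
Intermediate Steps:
k(R, h) = 2*R
M = 25 (M = (-5)² = 25)
x(a, U) = -U - a (x(a, U) = (U + a)*(-1) = -U - a)
(x(-6, M) + k(5, -4))² = ((-1*25 - 1*(-6)) + 2*5)² = ((-25 + 6) + 10)² = (-19 + 10)² = (-9)² = 81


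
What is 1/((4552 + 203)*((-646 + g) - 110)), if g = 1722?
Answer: 1/4593330 ≈ 2.1771e-7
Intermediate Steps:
1/((4552 + 203)*((-646 + g) - 110)) = 1/((4552 + 203)*((-646 + 1722) - 110)) = 1/(4755*(1076 - 110)) = 1/(4755*966) = 1/4593330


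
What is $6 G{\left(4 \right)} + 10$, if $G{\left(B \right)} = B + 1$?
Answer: $40$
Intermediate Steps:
$G{\left(B \right)} = 1 + B$
$6 G{\left(4 \right)} + 10 = 6 \left(1 + 4\right) + 10 = 6 \cdot 5 + 10 = 30 + 10 = 40$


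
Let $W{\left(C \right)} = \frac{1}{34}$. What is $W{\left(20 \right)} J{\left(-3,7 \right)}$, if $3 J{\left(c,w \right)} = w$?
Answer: $\frac{7}{102} \approx 0.068627$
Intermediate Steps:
$J{\left(c,w \right)} = \frac{w}{3}$
$W{\left(C \right)} = \frac{1}{34}$
$W{\left(20 \right)} J{\left(-3,7 \right)} = \frac{\frac{1}{3} \cdot 7}{34} = \frac{1}{34} \cdot \frac{7}{3} = \frac{7}{102}$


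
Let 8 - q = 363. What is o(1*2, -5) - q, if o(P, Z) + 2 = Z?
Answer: 348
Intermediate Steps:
o(P, Z) = -2 + Z
q = -355 (q = 8 - 1*363 = 8 - 363 = -355)
o(1*2, -5) - q = (-2 - 5) - 1*(-355) = -7 + 355 = 348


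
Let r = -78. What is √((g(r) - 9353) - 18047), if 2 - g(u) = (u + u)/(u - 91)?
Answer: I*√4630418/13 ≈ 165.53*I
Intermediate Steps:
g(u) = 2 - 2*u/(-91 + u) (g(u) = 2 - (u + u)/(u - 91) = 2 - 2*u/(-91 + u))
√((g(r) - 9353) - 18047) = √((-182/(-91 - 78) - 9353) - 18047) = √((-182/(-169) - 9353) - 18047) = √((-182*(-1/169) - 9353) - 18047) = √((14/13 - 9353) - 18047) = √(-121575/13 - 18047) = √(-356186/13) = I*√4630418/13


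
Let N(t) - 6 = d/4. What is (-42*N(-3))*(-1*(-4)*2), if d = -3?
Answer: -1764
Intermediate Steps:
N(t) = 21/4 (N(t) = 6 - 3/4 = 6 - 3*¼ = 6 - ¾ = 21/4)
(-42*N(-3))*(-1*(-4)*2) = (-42*21/4)*(-1*(-4)*2) = -882*2 = -441/2*8 = -1764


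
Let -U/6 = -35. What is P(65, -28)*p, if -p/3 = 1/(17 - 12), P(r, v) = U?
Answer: -126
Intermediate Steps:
U = 210 (U = -6*(-35) = 210)
P(r, v) = 210
p = -3/5 (p = -3/(17 - 12) = -3/5 ≈ -0.60000)
P(65, -28)*p = 210*(-3/5) = -126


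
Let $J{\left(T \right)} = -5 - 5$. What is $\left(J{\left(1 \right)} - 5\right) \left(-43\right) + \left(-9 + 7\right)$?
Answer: $643$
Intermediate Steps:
$J{\left(T \right)} = -10$ ($J{\left(T \right)} = -5 - 5 = -10$)
$\left(J{\left(1 \right)} - 5\right) \left(-43\right) + \left(-9 + 7\right) = \left(-10 - 5\right) \left(-43\right) + \left(-9 + 7\right) = \left(-15\right) \left(-43\right) - 2 = 645 - 2 = 643$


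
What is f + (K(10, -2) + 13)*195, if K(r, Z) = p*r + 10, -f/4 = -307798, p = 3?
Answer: 1241527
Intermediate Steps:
f = 1231192 (f = -4*(-307798) = 1231192)
K(r, Z) = 10 + 3*r (K(r, Z) = 3*r + 10 = 10 + 3*r)
f + (K(10, -2) + 13)*195 = 1231192 + ((10 + 3*10) + 13)*195 = 1231192 + ((10 + 30) + 13)*195 = 1231192 + (40 + 13)*195 = 1231192 + 53*195 = 1231192 + 10335 = 1241527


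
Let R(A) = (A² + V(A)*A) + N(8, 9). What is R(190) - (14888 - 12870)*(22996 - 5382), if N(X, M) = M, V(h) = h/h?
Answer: -35508753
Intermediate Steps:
V(h) = 1
R(A) = 9 + A + A² (R(A) = (A² + 1*A) + 9 = (A² + A) + 9 = (A + A²) + 9 = 9 + A + A²)
R(190) - (14888 - 12870)*(22996 - 5382) = (9 + 190 + 190²) - (14888 - 12870)*(22996 - 5382) = (9 + 190 + 36100) - 2018*17614 = 36299 - 1*35545052 = 36299 - 35545052 = -35508753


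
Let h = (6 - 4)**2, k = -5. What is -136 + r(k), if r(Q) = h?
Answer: -132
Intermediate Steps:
h = 4 (h = 2**2 = 4)
r(Q) = 4
-136 + r(k) = -136 + 4 = -132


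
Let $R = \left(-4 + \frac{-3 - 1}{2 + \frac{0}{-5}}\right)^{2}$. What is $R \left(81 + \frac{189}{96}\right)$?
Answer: $\frac{23895}{8} \approx 2986.9$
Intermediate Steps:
$R = 36$ ($R = \left(-4 - \frac{4}{2 + 0 \left(- \frac{1}{5}\right)}\right)^{2} = \left(-4 - \frac{4}{2 + 0}\right)^{2} = \left(-4 - \frac{4}{2}\right)^{2} = \left(-4 - 2\right)^{2} = \left(-6\right)^{2} = 36$)
$R \left(81 + \frac{189}{96}\right) = 36 \left(81 + \frac{189}{96}\right) = 36 \left(81 + 189 \cdot \frac{1}{96}\right) = 36 \left(81 + \frac{63}{32}\right) = 36 \cdot \frac{2655}{32} = \frac{23895}{8}$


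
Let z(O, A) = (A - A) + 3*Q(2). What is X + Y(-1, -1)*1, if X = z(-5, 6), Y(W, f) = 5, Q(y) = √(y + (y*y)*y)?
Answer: 5 + 3*√10 ≈ 14.487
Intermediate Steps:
Q(y) = √(y + y³) (Q(y) = √(y + y²*y) = √(y + y³))
z(O, A) = 3*√10 (z(O, A) = (A - A) + 3*√(2 + 2³) = 0 + 3*√(2 + 8) = 0 + 3*√10 = 3*√10)
X = 3*√10 ≈ 9.4868
X + Y(-1, -1)*1 = 3*√10 + 5*1 = 3*√10 + 5 = 5 + 3*√10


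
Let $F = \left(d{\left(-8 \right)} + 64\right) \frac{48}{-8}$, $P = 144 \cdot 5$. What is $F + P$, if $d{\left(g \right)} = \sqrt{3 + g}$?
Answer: $336 - 6 i \sqrt{5} \approx 336.0 - 13.416 i$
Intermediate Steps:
$P = 720$
$F = -384 - 6 i \sqrt{5}$ ($F = \left(\sqrt{3 - 8} + 64\right) \frac{48}{-8} = \left(\sqrt{-5} + 64\right) 48 \left(- \frac{1}{8}\right) = \left(i \sqrt{5} + 64\right) \left(-6\right) = \left(64 + i \sqrt{5}\right) \left(-6\right) = -384 - 6 i \sqrt{5} \approx -384.0 - 13.416 i$)
$F + P = \left(-384 - 6 i \sqrt{5}\right) + 720 = 336 - 6 i \sqrt{5}$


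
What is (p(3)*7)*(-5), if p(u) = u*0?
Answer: 0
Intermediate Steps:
p(u) = 0
(p(3)*7)*(-5) = (0*7)*(-5) = 0*(-5) = 0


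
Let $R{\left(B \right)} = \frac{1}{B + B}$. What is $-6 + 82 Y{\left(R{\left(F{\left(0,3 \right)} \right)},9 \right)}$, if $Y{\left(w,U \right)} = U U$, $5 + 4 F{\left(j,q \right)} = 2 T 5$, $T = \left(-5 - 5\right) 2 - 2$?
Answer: $6636$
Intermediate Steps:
$T = -22$ ($T = \left(-5 - 5\right) 2 - 2 = \left(-10\right) 2 - 2 = -20 - 2 = -22$)
$F{\left(j,q \right)} = - \frac{225}{4}$ ($F{\left(j,q \right)} = - \frac{5}{4} + \frac{2 \left(-22\right) 5}{4} = - \frac{5}{4} + \frac{\left(-44\right) 5}{4} = - \frac{5}{4} + \frac{1}{4} \left(-220\right) = - \frac{5}{4} - 55 = - \frac{225}{4}$)
$R{\left(B \right)} = \frac{1}{2 B}$
$Y{\left(w,U \right)} = U^{2}$
$-6 + 82 Y{\left(R{\left(F{\left(0,3 \right)} \right)},9 \right)} = -6 + 82 \cdot 9^{2} = -6 + 82 \cdot 81 = -6 + 6642 = 6636$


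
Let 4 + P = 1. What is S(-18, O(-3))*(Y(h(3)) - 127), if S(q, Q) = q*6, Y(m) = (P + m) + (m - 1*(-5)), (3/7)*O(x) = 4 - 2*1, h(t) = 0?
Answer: 13500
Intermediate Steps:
P = -3 (P = -4 + 1 = -3)
O(x) = 14/3 (O(x) = 7*(4 - 2*1)/3 = 7*(4 - 2)/3 = (7/3)*2 = 14/3)
Y(m) = 2 + 2*m (Y(m) = (-3 + m) + (m - 1*(-5)) = (-3 + m) + (m + 5) = (-3 + m) + (5 + m) = 2 + 2*m)
S(q, Q) = 6*q
S(-18, O(-3))*(Y(h(3)) - 127) = (6*(-18))*((2 + 2*0) - 127) = -108*((2 + 0) - 127) = -108*(2 - 127) = -108*(-125) = 13500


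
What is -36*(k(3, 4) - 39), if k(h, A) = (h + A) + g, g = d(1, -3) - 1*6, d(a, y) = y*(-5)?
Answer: 828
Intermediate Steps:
d(a, y) = -5*y
g = 9 (g = -5*(-3) - 1*6 = 15 - 6 = 9)
k(h, A) = 9 + A + h (k(h, A) = (h + A) + 9 = (A + h) + 9 = 9 + A + h)
-36*(k(3, 4) - 39) = -36*((9 + 4 + 3) - 39) = -36*(16 - 39) = -36*(-23) = 828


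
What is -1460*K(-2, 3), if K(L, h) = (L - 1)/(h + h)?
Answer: 730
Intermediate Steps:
K(L, h) = (-1 + L)/(2*h) (K(L, h) = (-1 + L)/((2*h)) = (-1 + L)*(1/(2*h)) = (-1 + L)/(2*h))
-1460*K(-2, 3) = -730*(-1 - 2)/3 = -730*(-3)/3 = -1460*(-½) = 730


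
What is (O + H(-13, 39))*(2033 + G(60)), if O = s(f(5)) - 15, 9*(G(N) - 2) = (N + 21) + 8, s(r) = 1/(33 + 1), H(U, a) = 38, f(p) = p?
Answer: 800574/17 ≈ 47093.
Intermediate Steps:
s(r) = 1/34
G(N) = 47/9 + N/9 (G(N) = 2 + ((N + 21) + 8)/9 = 2 + ((21 + N) + 8)/9 = 2 + (29 + N)/9 = 2 + (29/9 + N/9) = 47/9 + N/9)
O = -509/34 (O = 1/34 - 15 = -509/34 ≈ -14.971)
(O + H(-13, 39))*(2033 + G(60)) = (-509/34 + 38)*(2033 + (47/9 + (1/9)*60)) = 783*(2033 + (47/9 + 20/3))/34 = 783*(2033 + 107/9)/34 = (783/34)*(18404/9) = 800574/17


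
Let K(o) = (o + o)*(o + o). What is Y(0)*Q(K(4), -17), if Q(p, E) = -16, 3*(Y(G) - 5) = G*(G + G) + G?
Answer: -80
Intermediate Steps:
Y(G) = 5 + G/3 + 2*G²/3 (Y(G) = 5 + (G*(G + G) + G)/3 = 5 + (G*(2*G) + G)/3 = 5 + (2*G² + G)/3 = 5 + (G + 2*G²)/3 = 5 + (G/3 + 2*G²/3) = 5 + G/3 + 2*G²/3)
K(o) = 4*o² (K(o) = (2*o)*(2*o) = 4*o²)
Y(0)*Q(K(4), -17) = (5 + (⅓)*0 + (⅔)*0²)*(-16) = (5 + 0 + (⅔)*0)*(-16) = (5 + 0 + 0)*(-16) = 5*(-16) = -80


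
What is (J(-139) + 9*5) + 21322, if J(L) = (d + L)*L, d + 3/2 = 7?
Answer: 79847/2 ≈ 39924.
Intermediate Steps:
d = 11/2 (d = -3/2 + 7 = 11/2 ≈ 5.5000)
J(L) = L*(11/2 + L) (J(L) = (11/2 + L)*L = L*(11/2 + L))
(J(-139) + 9*5) + 21322 = ((½)*(-139)*(11 + 2*(-139)) + 9*5) + 21322 = ((½)*(-139)*(11 - 278) + 45) + 21322 = ((½)*(-139)*(-267) + 45) + 21322 = (37113/2 + 45) + 21322 = 37203/2 + 21322 = 79847/2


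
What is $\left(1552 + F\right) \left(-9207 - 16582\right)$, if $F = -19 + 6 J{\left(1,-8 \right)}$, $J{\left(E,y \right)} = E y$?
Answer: $-38296665$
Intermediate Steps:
$F = -67$ ($F = -19 + 6 \cdot 1 \left(-8\right) = -19 + 6 \left(-8\right) = -19 - 48 = -67$)
$\left(1552 + F\right) \left(-9207 - 16582\right) = \left(1552 - 67\right) \left(-9207 - 16582\right) = 1485 \left(-25789\right) = -38296665$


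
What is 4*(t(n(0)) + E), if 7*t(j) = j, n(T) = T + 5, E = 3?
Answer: 104/7 ≈ 14.857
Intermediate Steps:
n(T) = 5 + T
t(j) = j/7
4*(t(n(0)) + E) = 4*((5 + 0)/7 + 3) = 4*((⅐)*5 + 3) = 4*(5/7 + 3) = 4*(26/7) = 104/7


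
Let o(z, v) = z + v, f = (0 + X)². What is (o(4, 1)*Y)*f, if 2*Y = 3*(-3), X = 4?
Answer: -360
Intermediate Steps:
Y = -9/2 (Y = (3*(-3))/2 = (½)*(-9) = -9/2 ≈ -4.5000)
f = 16 (f = (0 + 4)² = 4² = 16)
o(z, v) = v + z
(o(4, 1)*Y)*f = ((1 + 4)*(-9/2))*16 = (5*(-9/2))*16 = -45/2*16 = -360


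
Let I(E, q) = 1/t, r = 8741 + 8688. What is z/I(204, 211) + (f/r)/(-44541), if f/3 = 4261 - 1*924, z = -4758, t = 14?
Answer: -17237078199493/258768363 ≈ -66612.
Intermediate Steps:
f = 10011 (f = 3*(4261 - 1*924) = 3*(4261 - 924) = 3*3337 = 10011)
r = 17429
I(E, q) = 1/14
z/I(204, 211) + (f/r)/(-44541) = -4758/1/14 + (10011/17429)/(-44541) = -4758*14 + (10011*(1/17429))*(-1/44541) = -66612 + (10011/17429)*(-1/44541) = -66612 - 3337/258768363 = -17237078199493/258768363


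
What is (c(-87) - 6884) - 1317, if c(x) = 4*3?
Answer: -8189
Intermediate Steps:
c(x) = 12
(c(-87) - 6884) - 1317 = (12 - 6884) - 1317 = -6872 - 1317 = -8189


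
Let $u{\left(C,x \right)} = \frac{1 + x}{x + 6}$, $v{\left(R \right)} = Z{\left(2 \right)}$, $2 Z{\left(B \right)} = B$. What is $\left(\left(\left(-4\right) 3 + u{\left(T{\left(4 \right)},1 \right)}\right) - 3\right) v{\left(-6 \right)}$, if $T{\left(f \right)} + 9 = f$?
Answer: $- \frac{103}{7} \approx -14.714$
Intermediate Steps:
$T{\left(f \right)} = -9 + f$
$Z{\left(B \right)} = \frac{B}{2}$
$v{\left(R \right)} = 1$ ($v{\left(R \right)} = \frac{1}{2} \cdot 2 = 1$)
$u{\left(C,x \right)} = \frac{1 + x}{6 + x}$
$\left(\left(\left(-4\right) 3 + u{\left(T{\left(4 \right)},1 \right)}\right) - 3\right) v{\left(-6 \right)} = \left(\left(\left(-4\right) 3 + \frac{1 + 1}{6 + 1}\right) - 3\right) 1 = \left(\left(-12 + \frac{1}{7} \cdot 2\right) - 3\right) 1 = \left(\left(-12 + \frac{2}{7}\right) - 3\right) 1 = \left(- \frac{82}{7} - 3\right) 1 = \left(- \frac{103}{7}\right) 1 = - \frac{103}{7}$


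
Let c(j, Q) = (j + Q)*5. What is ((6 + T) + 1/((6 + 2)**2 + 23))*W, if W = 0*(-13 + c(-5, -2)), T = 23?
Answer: 0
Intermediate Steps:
c(j, Q) = 5*Q + 5*j (c(j, Q) = (Q + j)*5 = 5*Q + 5*j)
W = 0 (W = 0*(-13 + (5*(-2) + 5*(-5))) = 0*(-13 + (-10 - 25)) = 0*(-13 - 35) = 0*(-48) = 0)
((6 + T) + 1/((6 + 2)**2 + 23))*W = ((6 + 23) + 1/((6 + 2)**2 + 23))*0 = (29 + 1/(8**2 + 23))*0 = (29 + 1/(64 + 23))*0 = (29 + 1/87)*0 = (2524/87)*0 = 0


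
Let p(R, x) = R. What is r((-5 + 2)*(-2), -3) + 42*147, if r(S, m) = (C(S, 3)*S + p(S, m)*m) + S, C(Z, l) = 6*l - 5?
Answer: 6240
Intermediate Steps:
C(Z, l) = -5 + 6*l
r(S, m) = 14*S + S*m (r(S, m) = ((-5 + 6*3)*S + S*m) + S = ((-5 + 18)*S + S*m) + S = (13*S + S*m) + S = 14*S + S*m)
r((-5 + 2)*(-2), -3) + 42*147 = ((-5 + 2)*(-2))*(14 - 3) + 42*147 = -3*(-2)*11 + 6174 = 6*11 + 6174 = 66 + 6174 = 6240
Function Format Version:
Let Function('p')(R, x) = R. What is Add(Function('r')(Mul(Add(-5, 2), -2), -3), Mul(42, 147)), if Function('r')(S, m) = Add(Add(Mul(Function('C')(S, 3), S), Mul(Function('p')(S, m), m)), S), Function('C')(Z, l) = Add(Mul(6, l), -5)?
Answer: 6240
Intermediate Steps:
Function('C')(Z, l) = Add(-5, Mul(6, l))
Function('r')(S, m) = Add(Mul(14, S), Mul(S, m)) (Function('r')(S, m) = Add(Add(Mul(Add(-5, Mul(6, 3)), S), Mul(S, m)), S) = Add(Add(Mul(Add(-5, 18), S), Mul(S, m)), S) = Add(Add(Mul(13, S), Mul(S, m)), S) = Add(Mul(14, S), Mul(S, m)))
Add(Function('r')(Mul(Add(-5, 2), -2), -3), Mul(42, 147)) = Add(Mul(Mul(Add(-5, 2), -2), Add(14, -3)), Mul(42, 147)) = Add(Mul(Mul(-3, -2), 11), 6174) = Add(Mul(6, 11), 6174) = Add(66, 6174) = 6240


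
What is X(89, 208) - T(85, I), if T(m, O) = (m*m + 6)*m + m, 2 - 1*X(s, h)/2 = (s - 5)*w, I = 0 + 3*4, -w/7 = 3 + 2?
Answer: -608836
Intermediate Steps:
w = -35 (w = -7*(3 + 2) = -7*5 = -35)
I = 12 (I = 0 + 12 = 12)
X(s, h) = -346 + 70*s (X(s, h) = 4 - 2*(s - 5)*(-35) = 4 - 2*(-5 + s)*(-35) = 4 - 2*(175 - 35*s) = 4 + (-350 + 70*s) = -346 + 70*s)
T(m, O) = m + m*(6 + m²) (T(m, O) = (m² + 6)*m + m = (6 + m²)*m + m = m*(6 + m²) + m = m + m*(6 + m²))
X(89, 208) - T(85, I) = (-346 + 70*89) - 85*(7 + 85²) = (-346 + 6230) - 85*(7 + 7225) = 5884 - 85*7232 = 5884 - 1*614720 = 5884 - 614720 = -608836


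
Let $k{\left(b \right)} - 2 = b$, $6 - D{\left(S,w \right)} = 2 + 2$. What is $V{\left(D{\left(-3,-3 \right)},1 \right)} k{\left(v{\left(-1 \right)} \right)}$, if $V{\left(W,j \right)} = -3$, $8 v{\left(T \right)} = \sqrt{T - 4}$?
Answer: $-6 - \frac{3 i \sqrt{5}}{8} \approx -6.0 - 0.83853 i$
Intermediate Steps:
$D{\left(S,w \right)} = 2$ ($D{\left(S,w \right)} = 6 - \left(2 + 2\right) = 6 - 4 = 2$)
$v{\left(T \right)} = \frac{\sqrt{-4 + T}}{8}$ ($v{\left(T \right)} = \frac{\sqrt{T - 4}}{8} = \frac{\sqrt{-4 + T}}{8}$)
$k{\left(b \right)} = 2 + b$
$V{\left(D{\left(-3,-3 \right)},1 \right)} k{\left(v{\left(-1 \right)} \right)} = - 3 \left(2 + \frac{\sqrt{-4 - 1}}{8}\right) = - 3 \left(2 + \frac{\sqrt{-5}}{8}\right) = - 3 \left(2 + \frac{i \sqrt{5}}{8}\right) = -6 - \frac{3 i \sqrt{5}}{8}$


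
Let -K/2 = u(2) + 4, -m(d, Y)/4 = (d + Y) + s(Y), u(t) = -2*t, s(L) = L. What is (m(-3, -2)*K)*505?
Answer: 0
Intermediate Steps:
m(d, Y) = -8*Y - 4*d (m(d, Y) = -4*((d + Y) + Y) = -4*((Y + d) + Y) = -4*(d + 2*Y) = -8*Y - 4*d)
K = 0 (K = -2*(-2*2 + 4) = -2*(-4 + 4) = -2*0 = 0)
(m(-3, -2)*K)*505 = ((-8*(-2) - 4*(-3))*0)*505 = ((16 + 12)*0)*505 = (28*0)*505 = 0*505 = 0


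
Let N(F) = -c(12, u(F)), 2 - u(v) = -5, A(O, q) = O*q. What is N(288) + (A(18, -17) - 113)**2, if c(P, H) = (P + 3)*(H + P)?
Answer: 175276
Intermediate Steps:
u(v) = 7 (u(v) = 2 - 1*(-5) = 2 + 5 = 7)
c(P, H) = (3 + P)*(H + P)
N(F) = -285 (N(F) = -(12**2 + 3*7 + 3*12 + 7*12) = -(144 + 21 + 36 + 84) = -1*285 = -285)
N(288) + (A(18, -17) - 113)**2 = -285 + (18*(-17) - 113)**2 = -285 + (-306 - 113)**2 = -285 + (-419)**2 = -285 + 175561 = 175276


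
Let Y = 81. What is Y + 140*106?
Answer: 14921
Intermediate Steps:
Y + 140*106 = 81 + 140*106 = 81 + 14840 = 14921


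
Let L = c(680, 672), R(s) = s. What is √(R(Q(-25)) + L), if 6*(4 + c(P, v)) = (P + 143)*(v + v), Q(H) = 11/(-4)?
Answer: √737381/2 ≈ 429.35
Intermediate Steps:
Q(H) = -11/4 (Q(H) = 11*(-¼) = -11/4)
c(P, v) = -4 + v*(143 + P)/3 (c(P, v) = -4 + ((P + 143)*(v + v))/6 = -4 + ((143 + P)*(2*v))/6 = -4 + (2*v*(143 + P))/6 = -4 + v*(143 + P)/3)
L = 184348 (L = -4 + (143/3)*672 + (⅓)*680*672 = -4 + 32032 + 152320 = 184348)
√(R(Q(-25)) + L) = √(-11/4 + 184348) = √(737381/4) = √737381/2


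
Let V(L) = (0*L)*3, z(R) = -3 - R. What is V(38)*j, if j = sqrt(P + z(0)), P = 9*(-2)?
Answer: 0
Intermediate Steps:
P = -18
V(L) = 0 (V(L) = 0*3 = 0)
j = I*sqrt(21) (j = sqrt(-18 + (-3 - 1*0)) = sqrt(-18 + (-3 + 0)) = sqrt(-18 - 3) = sqrt(-21) = I*sqrt(21) ≈ 4.5826*I)
V(38)*j = 0*(I*sqrt(21)) = 0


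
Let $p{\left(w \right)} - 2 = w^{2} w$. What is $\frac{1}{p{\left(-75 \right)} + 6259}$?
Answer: $- \frac{1}{415614} \approx -2.4061 \cdot 10^{-6}$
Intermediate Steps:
$p{\left(w \right)} = 2 + w^{3}$ ($p{\left(w \right)} = 2 + w^{2} w = 2 + w^{3}$)
$\frac{1}{p{\left(-75 \right)} + 6259} = \frac{1}{\left(2 + \left(-75\right)^{3}\right) + 6259} = \frac{1}{\left(2 - 421875\right) + 6259} = \frac{1}{-421873 + 6259} = \frac{1}{-415614} = - \frac{1}{415614}$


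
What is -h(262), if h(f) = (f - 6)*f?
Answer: -67072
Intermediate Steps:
h(f) = f*(-6 + f) (h(f) = (-6 + f)*f = f*(-6 + f))
-h(262) = -262*(-6 + 262) = -262*256 = -1*67072 = -67072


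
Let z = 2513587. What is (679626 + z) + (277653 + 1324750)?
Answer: 4795616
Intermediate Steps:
(679626 + z) + (277653 + 1324750) = (679626 + 2513587) + (277653 + 1324750) = 3193213 + 1602403 = 4795616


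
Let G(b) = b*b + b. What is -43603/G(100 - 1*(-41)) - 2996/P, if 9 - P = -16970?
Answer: -800321249/339953538 ≈ -2.3542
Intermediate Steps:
P = 16979 (P = 9 - 1*(-16970) = 9 + 16970 = 16979)
G(b) = b + b**2 (G(b) = b**2 + b = b + b**2)
-43603/G(100 - 1*(-41)) - 2996/P = -43603*1/((1 + (100 - 1*(-41)))*(100 - 1*(-41))) - 2996/16979 = -43603*1/((1 + (100 + 41))*(100 + 41)) - 2996*1/16979 = -43603*1/(141*(1 + 141)) - 2996/16979 = -43603/(141*142) - 2996/16979 = -43603/20022 - 2996/16979 = -800321249/339953538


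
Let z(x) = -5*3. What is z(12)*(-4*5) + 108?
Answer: 408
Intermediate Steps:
z(x) = -15
z(12)*(-4*5) + 108 = -(-60)*5 + 108 = -15*(-20) + 108 = 300 + 108 = 408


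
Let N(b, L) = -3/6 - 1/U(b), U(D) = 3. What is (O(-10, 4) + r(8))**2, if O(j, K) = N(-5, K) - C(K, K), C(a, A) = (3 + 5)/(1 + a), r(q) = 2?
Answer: 169/900 ≈ 0.18778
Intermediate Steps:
C(a, A) = 8/(1 + a)
N(b, L) = -5/6 (N(b, L) = -3/6 - 1/3 = -3*1/6 - 1*1/3 = -1/2 - 1/3 = -5/6)
O(j, K) = -5/6 - 8/(1 + K)
(O(-10, 4) + r(8))**2 = ((-53 - 5*4)/(6*(1 + 4)) + 2)**2 = ((1/6)*(-53 - 20)/5 + 2)**2 = ((1/6)*(1/5)*(-73) + 2)**2 = (-73/30 + 2)**2 = (-13/30)**2 = 169/900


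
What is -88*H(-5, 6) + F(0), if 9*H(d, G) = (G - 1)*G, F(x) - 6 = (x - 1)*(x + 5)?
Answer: -877/3 ≈ -292.33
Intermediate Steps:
F(x) = 6 + (-1 + x)*(5 + x) (F(x) = 6 + (x - 1)*(x + 5) = 6 + (-1 + x)*(5 + x))
H(d, G) = G*(-1 + G)/9 (H(d, G) = ((G - 1)*G)/9 = ((-1 + G)*G)/9 = (G*(-1 + G))/9 = G*(-1 + G)/9)
-88*H(-5, 6) + F(0) = -88*6*(-1 + 6)/9 + (1 + 0² + 4*0) = -88*6*5/9 + (1 + 0 + 0) = -88*10/3 + 1 = -880/3 + 1 = -877/3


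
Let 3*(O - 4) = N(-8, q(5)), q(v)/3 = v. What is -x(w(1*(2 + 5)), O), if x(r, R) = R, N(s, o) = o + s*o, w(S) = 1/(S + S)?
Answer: 31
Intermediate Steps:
q(v) = 3*v
w(S) = 1/(2*S)
N(s, o) = o + o*s
O = -31 (O = 4 + ((3*5)*(1 - 8))/3 = 4 + (15*(-7))/3 = 4 + (⅓)*(-105) = 4 - 35 = -31)
-x(w(1*(2 + 5)), O) = -1*(-31) = 31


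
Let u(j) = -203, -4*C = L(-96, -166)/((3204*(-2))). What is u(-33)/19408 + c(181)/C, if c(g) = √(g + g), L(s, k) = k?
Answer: -203/19408 - 12816*√362/83 ≈ -2937.9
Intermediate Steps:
c(g) = √2*√g (c(g) = √(2*g) = √2*√g)
C = -83/12816 (C = -(-83)/(2*(3204*(-2))) = -(-83)/(2*(-6408)) = -(-83)*(-1)/(2*6408) = -¼*83/3204 = -83/12816 ≈ -0.0064763)
u(-33)/19408 + c(181)/C = -203/19408 + (√2*√181)/(-83/12816) = -203*1/19408 + √362*(-12816/83) = -203/19408 - 12816*√362/83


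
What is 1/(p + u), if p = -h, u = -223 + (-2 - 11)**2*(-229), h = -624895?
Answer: 1/585971 ≈ 1.7066e-6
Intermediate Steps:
u = -38924 (u = -223 + (-13)**2*(-229) = -223 + 169*(-229) = -223 - 38701 = -38924)
p = 624895 (p = -1*(-624895) = 624895)
1/(p + u) = 1/(624895 - 38924) = 1/585971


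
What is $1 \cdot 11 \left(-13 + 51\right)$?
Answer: $418$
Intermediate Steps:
$1 \cdot 11 \left(-13 + 51\right) = 11 \cdot 38 = 418$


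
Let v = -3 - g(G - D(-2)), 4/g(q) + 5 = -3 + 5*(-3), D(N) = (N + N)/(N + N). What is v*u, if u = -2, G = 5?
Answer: 130/23 ≈ 5.6522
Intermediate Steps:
D(N) = 1 (D(N) = (2*N)/((2*N)) = (2*N)*(1/(2*N)) = 1)
g(q) = -4/23 (g(q) = 4/(-5 + (-3 + 5*(-3))) = 4/(-5 + (-3 - 15)) = 4/(-5 - 18) = 4/(-23) = 4*(-1/23) = -4/23)
v = -65/23 (v = -3 - 1*(-4/23) = -3 + 4/23 = -65/23 ≈ -2.8261)
v*u = -65/23*(-2) = 130/23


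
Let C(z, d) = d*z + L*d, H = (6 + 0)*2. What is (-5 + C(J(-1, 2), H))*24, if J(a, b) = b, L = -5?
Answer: -984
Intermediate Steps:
H = 12 (H = 6*2 = 12)
C(z, d) = -5*d + d*z (C(z, d) = d*z - 5*d = -5*d + d*z)
(-5 + C(J(-1, 2), H))*24 = (-5 + 12*(-5 + 2))*24 = (-5 + 12*(-3))*24 = (-5 - 36)*24 = -41*24 = -984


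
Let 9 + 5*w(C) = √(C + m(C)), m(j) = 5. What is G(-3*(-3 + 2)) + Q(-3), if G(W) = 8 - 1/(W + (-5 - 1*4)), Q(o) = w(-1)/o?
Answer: 259/30 ≈ 8.6333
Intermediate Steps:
w(C) = -9/5 + √(5 + C)/5 (w(C) = -9/5 + √(C + 5)/5 = -9/5 + √(5 + C)/5)
Q(o) = -7/(5*o) (Q(o) = (-9/5 + √(5 - 1)/5)/o = (-9/5 + √4/5)/o = (-9/5 + (⅕)*2)/o = (-9/5 + ⅖)/o = -7/(5*o))
G(W) = 8 - 1/(-9 + W) (G(W) = 8 - 1/(W + (-5 - 4)) = 8 - 1/(W - 9) = 8 - 1/(-9 + W))
G(-3*(-3 + 2)) + Q(-3) = (-73 + 8*(-3*(-3 + 2)))/(-9 - 3*(-3 + 2)) - 7/5/(-3) = (-73 + 8*(-3*(-1)))/(-9 - 3*(-1)) - 7/5*(-⅓) = (-73 + 8*3)/(-9 + 3) + 7/15 = (-73 + 24)/(-6) + 7/15 = -⅙*(-49) + 7/15 = 49/6 + 7/15 = 259/30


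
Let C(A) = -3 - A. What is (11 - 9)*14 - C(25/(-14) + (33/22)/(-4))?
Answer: 1615/56 ≈ 28.839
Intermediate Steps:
(11 - 9)*14 - C(25/(-14) + (33/22)/(-4)) = (11 - 9)*14 - (-3 - (25/(-14) + (33/22)/(-4))) = 2*14 - (-3 - (25*(-1/14) + (33*(1/22))*(-1/4))) = 28 - (-3 - (-25/14 + (3/2)*(-1/4))) = 28 - (-3 - (-25/14 - 3/8)) = 28 - (-3 - 1*(-121/56)) = 28 - (-3 + 121/56) = 28 - 1*(-47/56) = 28 + 47/56 = 1615/56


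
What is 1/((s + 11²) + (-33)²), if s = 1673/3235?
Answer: 3235/3916023 ≈ 0.00082609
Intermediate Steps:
s = 1673/3235 (s = 1673*(1/3235) = 1673/3235 ≈ 0.51716)
1/((s + 11²) + (-33)²) = 1/((1673/3235 + 11²) + (-33)²) = 1/((1673/3235 + 121) + 1089) = 1/(393108/3235 + 1089) = 1/(3916023/3235) = 3235/3916023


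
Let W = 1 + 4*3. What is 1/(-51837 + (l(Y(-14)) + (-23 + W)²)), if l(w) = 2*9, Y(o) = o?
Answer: -1/51719 ≈ -1.9335e-5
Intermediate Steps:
W = 13 (W = 1 + 12 = 13)
l(w) = 18
1/(-51837 + (l(Y(-14)) + (-23 + W)²)) = 1/(-51837 + (18 + (-23 + 13)²)) = 1/(-51837 + (18 + (-10)²)) = 1/(-51837 + (18 + 100)) = 1/(-51837 + 118) = 1/(-51719) = -1/51719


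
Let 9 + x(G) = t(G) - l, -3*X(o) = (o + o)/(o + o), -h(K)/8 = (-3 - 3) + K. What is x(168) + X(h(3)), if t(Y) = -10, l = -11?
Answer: -25/3 ≈ -8.3333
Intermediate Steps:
h(K) = 48 - 8*K (h(K) = -8*((-3 - 3) + K) = -8*(-6 + K) = 48 - 8*K)
X(o) = -⅓ (X(o) = -(o + o)/(3*(o + o)) = -2*o/(3*(2*o)) = -2*o*1/(2*o)/3 = -⅓*1 = -⅓)
x(G) = -8 (x(G) = -9 + (-10 - 1*(-11)) = -9 + (-10 + 11) = -9 + 1 = -8)
x(168) + X(h(3)) = -8 - ⅓ = -25/3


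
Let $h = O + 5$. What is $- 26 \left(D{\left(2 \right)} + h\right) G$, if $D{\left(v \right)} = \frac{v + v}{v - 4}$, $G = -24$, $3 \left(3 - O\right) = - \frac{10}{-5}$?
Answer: $3328$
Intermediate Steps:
$O = \frac{7}{3}$ ($O = 3 - \frac{\left(-10\right) \frac{1}{-5}}{3} = 3 - \frac{\left(-10\right) \left(- \frac{1}{5}\right)}{3} = 3 - \frac{2}{3} = \frac{7}{3} \approx 2.3333$)
$h = \frac{22}{3}$ ($h = \frac{7}{3} + 5 = \frac{22}{3} \approx 7.3333$)
$D{\left(v \right)} = \frac{2 v}{-4 + v}$
$- 26 \left(D{\left(2 \right)} + h\right) G = - 26 \left(2 \cdot 2 \frac{1}{-4 + 2} + \frac{22}{3}\right) \left(-24\right) = - 26 \left(2 \cdot 2 \frac{1}{-2} + \frac{22}{3}\right) \left(-24\right) = - 26 \left(2 \cdot 2 \left(- \frac{1}{2}\right) + \frac{22}{3}\right) \left(-24\right) = - 26 \left(-2 + \frac{22}{3}\right) \left(-24\right) = - 26 \cdot \frac{16}{3} \left(-24\right) = \left(-26\right) \left(-128\right) = 3328$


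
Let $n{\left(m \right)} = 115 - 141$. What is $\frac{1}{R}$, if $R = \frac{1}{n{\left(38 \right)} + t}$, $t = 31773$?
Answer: $31747$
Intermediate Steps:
$n{\left(m \right)} = -26$ ($n{\left(m \right)} = 115 - 141 = -26$)
$R = \frac{1}{31747}$ ($R = \frac{1}{-26 + 31773} = \frac{1}{31747} \approx 3.1499 \cdot 10^{-5}$)
$\frac{1}{R} = \frac{1}{\frac{1}{31747}} = 31747$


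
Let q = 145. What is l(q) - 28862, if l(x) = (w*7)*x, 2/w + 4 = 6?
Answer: -27847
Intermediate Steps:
w = 1 (w = 2/(-4 + 6) = 2/2 = 2*(½) = 1)
l(x) = 7*x (l(x) = (1*7)*x = 7*x)
l(q) - 28862 = 7*145 - 28862 = 1015 - 28862 = -27847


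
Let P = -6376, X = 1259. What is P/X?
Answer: -6376/1259 ≈ -5.0643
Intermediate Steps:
P/X = -6376/1259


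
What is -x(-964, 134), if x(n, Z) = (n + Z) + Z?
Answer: 696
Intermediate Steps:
x(n, Z) = n + 2*Z (x(n, Z) = (Z + n) + Z = n + 2*Z)
-x(-964, 134) = -(-964 + 2*134) = -(-964 + 268) = -1*(-696) = 696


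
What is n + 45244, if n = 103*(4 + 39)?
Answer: 49673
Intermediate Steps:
n = 4429 (n = 103*43 = 4429)
n + 45244 = 4429 + 45244 = 49673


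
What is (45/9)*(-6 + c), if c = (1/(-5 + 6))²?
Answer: -25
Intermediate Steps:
c = 1 (c = (1/1)² = 1² = 1)
(45/9)*(-6 + c) = (45/9)*(-6 + 1) = (45*(⅑))*(-5) = 5*(-5) = -25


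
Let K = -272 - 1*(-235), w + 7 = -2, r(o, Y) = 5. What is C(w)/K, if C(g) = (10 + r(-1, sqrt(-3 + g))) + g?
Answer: -6/37 ≈ -0.16216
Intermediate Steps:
w = -9 (w = -7 - 2 = -9)
K = -37 (K = -272 + 235 = -37)
C(g) = 15 + g (C(g) = (10 + 5) + g = 15 + g)
C(w)/K = (15 - 9)/(-37) = 6*(-1/37) = -6/37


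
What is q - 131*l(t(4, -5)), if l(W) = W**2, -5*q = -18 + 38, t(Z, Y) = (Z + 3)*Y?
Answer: -160479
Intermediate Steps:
t(Z, Y) = Y*(3 + Z) (t(Z, Y) = (3 + Z)*Y = Y*(3 + Z))
q = -4 (q = -(-18 + 38)/5 = -1/5*20 = -4)
q - 131*l(t(4, -5)) = -4 - 131*25*(3 + 4)**2 = -4 - 131*(-5*7)**2 = -4 - 131*(-35)**2 = -4 - 131*1225 = -4 - 160475 = -160479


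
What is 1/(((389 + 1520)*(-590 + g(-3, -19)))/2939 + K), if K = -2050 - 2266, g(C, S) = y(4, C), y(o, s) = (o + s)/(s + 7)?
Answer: -11756/55242227 ≈ -0.00021281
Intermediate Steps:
y(o, s) = (o + s)/(7 + s)
g(C, S) = (4 + C)/(7 + C)
K = -4316
1/(((389 + 1520)*(-590 + g(-3, -19)))/2939 + K) = 1/(((389 + 1520)*(-590 + (4 - 3)/(7 - 3)))/2939 - 4316) = 1/((1909*(-590 + 1/4))*(1/2939) - 4316) = 1/((1909*(-590 + (¼)*1))*(1/2939) - 4316) = 1/((1909*(-590 + ¼))*(1/2939) - 4316) = 1/((1909*(-2359/4))*(1/2939) - 4316) = 1/(-4503331/4*1/2939 - 4316) = 1/(-4503331/11756 - 4316) = 1/(-55242227/11756) = -11756/55242227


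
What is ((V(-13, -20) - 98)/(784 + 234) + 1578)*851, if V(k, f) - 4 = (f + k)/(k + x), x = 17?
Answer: 5467851157/4072 ≈ 1.3428e+6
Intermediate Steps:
V(k, f) = 4 + (f + k)/(17 + k) (V(k, f) = 4 + (f + k)/(k + 17) = 4 + (f + k)/(17 + k))
((V(-13, -20) - 98)/(784 + 234) + 1578)*851 = (((68 - 20 + 5*(-13))/(17 - 13) - 98)/(784 + 234) + 1578)*851 = (((68 - 20 - 65)/4 - 98)/1018 + 1578)*851 = (((¼)*(-17) - 98)*(1/1018) + 1578)*851 = ((-17/4 - 98)*(1/1018) + 1578)*851 = (-409/4*1/1018 + 1578)*851 = (-409/4072 + 1578)*851 = (6425207/4072)*851 = 5467851157/4072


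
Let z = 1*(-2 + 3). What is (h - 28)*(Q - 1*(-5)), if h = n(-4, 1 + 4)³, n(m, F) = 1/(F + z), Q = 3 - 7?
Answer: -6047/216 ≈ -27.995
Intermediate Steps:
Q = -4
z = 1 (z = 1*1 = 1)
n(m, F) = 1/(1 + F) (n(m, F) = 1/(F + 1) = 1/(1 + F))
h = 1/216 (h = (1/(1 + (1 + 4)))³ = (1/(1 + 5))³ = (1/6)³ = (⅙)³ = 1/216 ≈ 0.0046296)
(h - 28)*(Q - 1*(-5)) = (1/216 - 28)*(-4 - 1*(-5)) = -6047*(-4 + 5)/216 = -6047/216*1 = -6047/216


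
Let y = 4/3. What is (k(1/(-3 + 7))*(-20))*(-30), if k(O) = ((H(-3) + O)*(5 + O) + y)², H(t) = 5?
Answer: 48094225/96 ≈ 5.0098e+5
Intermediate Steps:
y = 4/3 (y = 4*(⅓) = 4/3 ≈ 1.3333)
k(O) = (4/3 + (5 + O)²)² (k(O) = ((5 + O)*(5 + O) + 4/3)² = ((5 + O)² + 4/3)² = (4/3 + (5 + O)²)²)
(k(1/(-3 + 7))*(-20))*(-30) = (((79 + 3*(1/(-3 + 7))² + 30/(-3 + 7))²/9)*(-20))*(-30) = (((79 + 3*(1/4)² + 30/4)²/9)*(-20))*(-30) = (((79 + 3*(¼)² + 30*(¼))²/9)*(-20))*(-30) = (((79 + 3*(1/16) + 15/2)²/9)*(-20))*(-30) = (((79 + 3/16 + 15/2)²/9)*(-20))*(-30) = (((1387/16)²/9)*(-20))*(-30) = (((⅑)*(1923769/256))*(-20))*(-30) = ((1923769/2304)*(-20))*(-30) = -9618845/576*(-30) = 48094225/96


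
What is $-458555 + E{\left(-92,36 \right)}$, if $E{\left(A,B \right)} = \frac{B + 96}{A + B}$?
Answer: $- \frac{6419803}{14} \approx -4.5856 \cdot 10^{5}$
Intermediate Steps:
$E{\left(A,B \right)} = \frac{96 + B}{A + B}$
$-458555 + E{\left(-92,36 \right)} = -458555 + \frac{96 + 36}{-92 + 36} = -458555 + \frac{1}{-56} \cdot 132 = -458555 - \frac{33}{14} = - \frac{6419803}{14}$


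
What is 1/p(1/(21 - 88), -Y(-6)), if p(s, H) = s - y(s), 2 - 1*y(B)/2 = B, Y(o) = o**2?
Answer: -67/271 ≈ -0.24723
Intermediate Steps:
y(B) = 4 - 2*B
p(s, H) = -4 + 3*s (p(s, H) = s - (4 - 2*s) = s + (-4 + 2*s) = -4 + 3*s)
1/p(1/(21 - 88), -Y(-6)) = 1/(-4 + 3/(21 - 88)) = 1/(-4 + 3/(-67)) = 1/(-4 + 3*(-1/67)) = 1/(-4 - 3/67) = 1/(-271/67) = -67/271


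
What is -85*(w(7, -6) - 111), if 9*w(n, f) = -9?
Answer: 9520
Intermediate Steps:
w(n, f) = -1 (w(n, f) = (⅑)*(-9) = -1)
-85*(w(7, -6) - 111) = -85*(-1 - 111) = -85*(-112) = 9520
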